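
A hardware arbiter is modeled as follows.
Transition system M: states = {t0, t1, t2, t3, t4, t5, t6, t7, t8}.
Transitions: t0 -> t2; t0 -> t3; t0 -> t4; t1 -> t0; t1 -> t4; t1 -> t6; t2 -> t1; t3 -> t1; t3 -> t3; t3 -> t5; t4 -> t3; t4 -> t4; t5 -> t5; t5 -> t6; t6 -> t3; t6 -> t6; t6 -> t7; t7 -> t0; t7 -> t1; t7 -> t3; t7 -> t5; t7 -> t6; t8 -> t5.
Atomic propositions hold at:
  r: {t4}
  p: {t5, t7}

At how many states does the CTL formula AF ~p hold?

Sat(~p) = {t0, t1, t2, t3, t4, t6, t8}
AF ~p: least fixpoint, start Z0 = {t0, t1, t2, t3, t4, t6, t8}, add states with every successor in Z. Already a fixed point.
Sat(AF ~p) = {t0, t1, t2, t3, t4, t6, t8}
|Sat(AF ~p)| = |{t0, t1, t2, t3, t4, t6, t8}| = 7.

7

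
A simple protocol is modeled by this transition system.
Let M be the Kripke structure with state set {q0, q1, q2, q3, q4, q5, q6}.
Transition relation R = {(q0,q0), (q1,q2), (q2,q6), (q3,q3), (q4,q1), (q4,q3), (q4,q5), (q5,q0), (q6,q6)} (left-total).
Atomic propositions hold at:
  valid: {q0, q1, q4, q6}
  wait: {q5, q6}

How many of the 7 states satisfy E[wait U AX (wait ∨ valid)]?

Sat(wait ∨ valid) = {q0, q1, q4, q5, q6}
Sat(AX (wait ∨ valid)) = {s : every successor in {q0, q1, q4, q5, q6}} = {q0, q2, q5, q6}
E[wait U AX (wait ∨ valid)]: least fixpoint, start Z0 = Sat(AX (wait ∨ valid)) = {q0, q2, q5, q6}, add states in Sat(wait) with some successor in Z. Already a fixed point.
Sat(E[wait U AX (wait ∨ valid)]) = {q0, q2, q5, q6}
|Sat(E[wait U AX (wait ∨ valid)])| = |{q0, q2, q5, q6}| = 4.

4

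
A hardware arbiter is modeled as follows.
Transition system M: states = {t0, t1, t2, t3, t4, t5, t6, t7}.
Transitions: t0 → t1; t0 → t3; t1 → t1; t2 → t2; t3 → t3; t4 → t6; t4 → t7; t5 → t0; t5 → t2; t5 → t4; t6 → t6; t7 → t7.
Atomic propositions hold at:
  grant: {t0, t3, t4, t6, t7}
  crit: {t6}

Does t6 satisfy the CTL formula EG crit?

Yes

EG crit: greatest fixpoint, start Z0 = {t6}, keep only states in Sat with some successor in Z. Already a fixed point.
Sat(EG crit) = {t6}
t6 ∈ Sat(EG crit) = {t6}, so the formula holds at t6.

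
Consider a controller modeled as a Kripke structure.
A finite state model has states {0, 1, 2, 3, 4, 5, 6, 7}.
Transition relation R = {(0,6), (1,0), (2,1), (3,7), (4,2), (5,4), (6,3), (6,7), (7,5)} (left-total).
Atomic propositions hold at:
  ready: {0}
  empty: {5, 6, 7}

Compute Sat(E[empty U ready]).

{0}

E[empty U ready]: least fixpoint, start Z0 = Sat(ready) = {0}, add states in Sat(empty) with some successor in Z. Already a fixed point.
Sat(E[empty U ready]) = {0}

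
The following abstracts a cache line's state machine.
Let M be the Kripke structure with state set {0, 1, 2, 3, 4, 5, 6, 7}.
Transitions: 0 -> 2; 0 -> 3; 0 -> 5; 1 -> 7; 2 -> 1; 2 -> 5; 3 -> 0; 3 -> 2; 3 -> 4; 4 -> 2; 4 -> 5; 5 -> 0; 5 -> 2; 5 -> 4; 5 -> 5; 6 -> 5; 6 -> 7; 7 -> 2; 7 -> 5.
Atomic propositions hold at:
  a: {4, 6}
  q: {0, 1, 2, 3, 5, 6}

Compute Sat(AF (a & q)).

Sat(a & q) = {6}
AF (a & q): least fixpoint, start Z0 = {6}, add states with every successor in Z. Already a fixed point.
Sat(AF (a & q)) = {6}

{6}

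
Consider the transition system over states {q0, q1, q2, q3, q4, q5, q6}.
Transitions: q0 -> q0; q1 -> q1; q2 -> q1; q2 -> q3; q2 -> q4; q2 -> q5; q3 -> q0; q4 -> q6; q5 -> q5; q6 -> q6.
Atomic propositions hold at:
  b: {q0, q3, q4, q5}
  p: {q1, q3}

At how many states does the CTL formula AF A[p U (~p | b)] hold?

Sat(~p) = {q0, q2, q4, q5, q6}
Sat(~p | b) = {q0, q2, q3, q4, q5, q6}
A[p U (~p | b)]: least fixpoint, start Z0 = Sat((~p | b)) = {q0, q2, q3, q4, q5, q6}, add states in Sat(p) with every successor in Z. Already a fixed point.
Sat(A[p U (~p | b)]) = {q0, q2, q3, q4, q5, q6}
AF A[p U (~p | b)]: least fixpoint, start Z0 = {q0, q2, q3, q4, q5, q6}, add states with every successor in Z. Already a fixed point.
Sat(AF A[p U (~p | b)]) = {q0, q2, q3, q4, q5, q6}
|Sat(AF A[p U (~p | b)])| = |{q0, q2, q3, q4, q5, q6}| = 6.

6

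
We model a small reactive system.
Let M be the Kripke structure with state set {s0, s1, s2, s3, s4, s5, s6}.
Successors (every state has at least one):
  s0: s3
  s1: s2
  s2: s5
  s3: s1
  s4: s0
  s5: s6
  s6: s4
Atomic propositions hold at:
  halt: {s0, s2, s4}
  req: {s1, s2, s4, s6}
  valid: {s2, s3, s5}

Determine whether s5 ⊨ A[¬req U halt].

No

Sat(¬req) = {s0, s3, s5}
A[¬req U halt]: least fixpoint, start Z0 = Sat(halt) = {s0, s2, s4}, add states in Sat(¬req) with every successor in Z. Already a fixed point.
Sat(A[¬req U halt]) = {s0, s2, s4}
s5 ∉ Sat(A[¬req U halt]) = {s0, s2, s4}, so the formula does not hold at s5.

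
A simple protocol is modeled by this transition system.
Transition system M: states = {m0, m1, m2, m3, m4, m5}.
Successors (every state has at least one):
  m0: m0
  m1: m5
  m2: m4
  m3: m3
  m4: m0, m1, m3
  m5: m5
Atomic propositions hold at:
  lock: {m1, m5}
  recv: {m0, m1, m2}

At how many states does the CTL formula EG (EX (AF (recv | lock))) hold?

4

Sat(recv | lock) = {m0, m1, m2, m5}
AF (recv | lock): least fixpoint, start Z0 = {m0, m1, m2, m5}, add states with every successor in Z. Already a fixed point.
Sat(AF (recv | lock)) = {m0, m1, m2, m5}
Sat(EX (AF (recv | lock))) = {s : some successor in {m0, m1, m2, m5}} = {m0, m1, m4, m5}
EG (EX (AF (recv | lock))): greatest fixpoint, start Z0 = {m0, m1, m4, m5}, keep only states in Sat with some successor in Z. Already a fixed point.
Sat(EG (EX (AF (recv | lock)))) = {m0, m1, m4, m5}
|Sat(EG (EX (AF (recv | lock))))| = |{m0, m1, m4, m5}| = 4.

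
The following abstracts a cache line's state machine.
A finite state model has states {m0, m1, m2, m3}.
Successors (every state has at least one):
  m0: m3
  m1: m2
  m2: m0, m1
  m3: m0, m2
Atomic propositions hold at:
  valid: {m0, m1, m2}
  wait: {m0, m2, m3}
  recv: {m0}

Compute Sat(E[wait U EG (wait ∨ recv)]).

{m0, m2, m3}

Sat(wait ∨ recv) = {m0, m2, m3}
EG (wait ∨ recv): greatest fixpoint, start Z0 = {m0, m2, m3}, keep only states in Sat with some successor in Z. Already a fixed point.
Sat(EG (wait ∨ recv)) = {m0, m2, m3}
E[wait U EG (wait ∨ recv)]: least fixpoint, start Z0 = Sat(EG (wait ∨ recv)) = {m0, m2, m3}, add states in Sat(wait) with some successor in Z. Already a fixed point.
Sat(E[wait U EG (wait ∨ recv)]) = {m0, m2, m3}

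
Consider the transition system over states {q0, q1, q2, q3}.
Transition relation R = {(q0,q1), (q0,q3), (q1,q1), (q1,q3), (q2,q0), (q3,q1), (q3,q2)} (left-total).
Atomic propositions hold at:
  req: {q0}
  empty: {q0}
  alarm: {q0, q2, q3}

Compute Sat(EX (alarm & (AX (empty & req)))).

Sat(empty & req) = {q0}
Sat(AX (empty & req)) = {s : every successor in {q0}} = {q2}
Sat(alarm & (AX (empty & req))) = {q2}
Sat(EX (alarm & (AX (empty & req)))) = {s : some successor in {q2}} = {q3}

{q3}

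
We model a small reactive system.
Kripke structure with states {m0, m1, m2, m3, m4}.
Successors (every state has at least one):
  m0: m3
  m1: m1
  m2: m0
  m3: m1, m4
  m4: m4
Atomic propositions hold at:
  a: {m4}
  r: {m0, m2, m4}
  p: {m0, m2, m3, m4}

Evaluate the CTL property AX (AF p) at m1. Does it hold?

AF p: least fixpoint, start Z0 = {m0, m2, m3, m4}, add states with every successor in Z. Already a fixed point.
Sat(AF p) = {m0, m2, m3, m4}
Sat(AX (AF p)) = {s : every successor in {m0, m2, m3, m4}} = {m0, m2, m4}
m1 ∉ Sat(AX (AF p)) = {m0, m2, m4}, so the formula does not hold at m1.

No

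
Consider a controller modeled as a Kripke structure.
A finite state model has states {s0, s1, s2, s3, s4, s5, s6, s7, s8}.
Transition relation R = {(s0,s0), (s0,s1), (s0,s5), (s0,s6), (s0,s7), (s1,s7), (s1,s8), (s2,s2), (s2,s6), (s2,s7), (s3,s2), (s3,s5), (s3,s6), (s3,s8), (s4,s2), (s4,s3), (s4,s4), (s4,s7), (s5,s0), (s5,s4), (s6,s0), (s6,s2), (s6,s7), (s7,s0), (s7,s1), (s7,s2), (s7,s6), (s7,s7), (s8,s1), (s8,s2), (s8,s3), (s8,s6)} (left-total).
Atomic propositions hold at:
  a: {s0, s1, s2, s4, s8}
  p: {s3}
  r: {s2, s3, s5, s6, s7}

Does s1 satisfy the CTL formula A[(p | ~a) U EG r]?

Sat(~a) = {s3, s5, s6, s7}
Sat(p | ~a) = {s3, s5, s6, s7}
EG r: greatest fixpoint, start Z0 = {s2, s3, s5, s6, s7}, keep only states in Sat with some successor in Z. Z1 = {s2, s3, s6, s7}; fixed.
Sat(EG r) = {s2, s3, s6, s7}
A[(p | ~a) U EG r]: least fixpoint, start Z0 = Sat(EG r) = {s2, s3, s6, s7}, add states in Sat(p | ~a) with every successor in Z. Already a fixed point.
Sat(A[(p | ~a) U EG r]) = {s2, s3, s6, s7}
s1 ∉ Sat(A[(p | ~a) U EG r]) = {s2, s3, s6, s7}, so the formula does not hold at s1.

No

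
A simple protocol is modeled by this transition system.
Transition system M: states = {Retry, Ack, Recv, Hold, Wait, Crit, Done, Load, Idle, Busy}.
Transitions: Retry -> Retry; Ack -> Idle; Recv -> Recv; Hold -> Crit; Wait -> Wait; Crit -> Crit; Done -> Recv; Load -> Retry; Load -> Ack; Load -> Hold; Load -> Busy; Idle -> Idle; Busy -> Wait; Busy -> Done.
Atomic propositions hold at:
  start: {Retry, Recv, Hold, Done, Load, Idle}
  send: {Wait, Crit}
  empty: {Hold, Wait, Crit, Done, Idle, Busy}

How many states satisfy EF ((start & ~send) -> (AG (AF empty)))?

Sat(~send) = {Retry, Ack, Recv, Hold, Done, Load, Idle, Busy}
Sat(start & ~send) = {Retry, Recv, Hold, Done, Load, Idle}
AF empty: least fixpoint, start Z0 = {Hold, Wait, Crit, Done, Idle, Busy}, add states with every successor in Z. Z1 = {Ack, Hold, Wait, Crit, Done, Idle, Busy}; fixed.
Sat(AF empty) = {Ack, Hold, Wait, Crit, Done, Idle, Busy}
AG (AF empty): greatest fixpoint, start Z0 = {Ack, Hold, Wait, Crit, Done, Idle, Busy}, keep only states in Sat with every successor in Z. Z1 = {Ack, Hold, Wait, Crit, Idle, Busy}; Z2 = {Ack, Hold, Wait, Crit, Idle}; fixed.
Sat(AG (AF empty)) = {Ack, Hold, Wait, Crit, Idle}
Sat((start & ~send) -> (AG (AF empty))) = {Ack, Hold, Wait, Crit, Idle, Busy}
EF ((start & ~send) -> (AG (AF empty))): least fixpoint, start Z0 = {Ack, Hold, Wait, Crit, Idle, Busy}, add states with some successor in Z. Z1 = {Ack, Hold, Wait, Crit, Load, Idle, Busy}; fixed.
Sat(EF ((start & ~send) -> (AG (AF empty)))) = {Ack, Hold, Wait, Crit, Load, Idle, Busy}
|Sat(EF ((start & ~send) -> (AG (AF empty))))| = |{Ack, Hold, Wait, Crit, Load, Idle, Busy}| = 7.

7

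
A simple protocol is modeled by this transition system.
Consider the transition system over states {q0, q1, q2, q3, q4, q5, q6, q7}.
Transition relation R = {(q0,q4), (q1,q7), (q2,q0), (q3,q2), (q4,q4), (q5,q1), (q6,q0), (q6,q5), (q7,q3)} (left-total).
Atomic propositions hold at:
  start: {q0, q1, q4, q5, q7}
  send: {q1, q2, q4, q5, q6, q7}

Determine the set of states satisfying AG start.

AG start: greatest fixpoint, start Z0 = {q0, q1, q4, q5, q7}, keep only states in Sat with every successor in Z. Z1 = {q0, q1, q4, q5}; Z2 = {q0, q4, q5}; Z3 = {q0, q4}; fixed.
Sat(AG start) = {q0, q4}

{q0, q4}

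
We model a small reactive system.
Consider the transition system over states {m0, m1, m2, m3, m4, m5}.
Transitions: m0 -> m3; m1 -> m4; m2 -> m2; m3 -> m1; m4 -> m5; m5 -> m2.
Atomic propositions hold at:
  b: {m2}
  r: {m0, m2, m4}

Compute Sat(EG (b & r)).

Sat(b & r) = {m2}
EG (b & r): greatest fixpoint, start Z0 = {m2}, keep only states in Sat with some successor in Z. Already a fixed point.
Sat(EG (b & r)) = {m2}

{m2}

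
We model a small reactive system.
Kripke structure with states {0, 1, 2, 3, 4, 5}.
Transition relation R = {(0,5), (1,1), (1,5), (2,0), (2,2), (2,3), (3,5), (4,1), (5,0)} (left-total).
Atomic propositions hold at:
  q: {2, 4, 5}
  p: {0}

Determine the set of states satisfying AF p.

{0, 3, 5}

AF p: least fixpoint, start Z0 = {0}, add states with every successor in Z. Z1 = {0, 5}; Z2 = {0, 3, 5}; fixed.
Sat(AF p) = {0, 3, 5}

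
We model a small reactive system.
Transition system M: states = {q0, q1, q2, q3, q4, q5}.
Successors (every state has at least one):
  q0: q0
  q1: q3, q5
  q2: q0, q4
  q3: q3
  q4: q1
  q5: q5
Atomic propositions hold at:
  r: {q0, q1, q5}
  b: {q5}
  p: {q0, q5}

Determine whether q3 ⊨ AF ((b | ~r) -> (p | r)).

No

Sat(~r) = {q2, q3, q4}
Sat(b | ~r) = {q2, q3, q4, q5}
Sat(p | r) = {q0, q1, q5}
Sat((b | ~r) -> (p | r)) = {q0, q1, q5}
AF ((b | ~r) -> (p | r)): least fixpoint, start Z0 = {q0, q1, q5}, add states with every successor in Z. Z1 = {q0, q1, q4, q5}; Z2 = {q0, q1, q2, q4, q5}; fixed.
Sat(AF ((b | ~r) -> (p | r))) = {q0, q1, q2, q4, q5}
q3 ∉ Sat(AF ((b | ~r) -> (p | r))) = {q0, q1, q2, q4, q5}, so the formula does not hold at q3.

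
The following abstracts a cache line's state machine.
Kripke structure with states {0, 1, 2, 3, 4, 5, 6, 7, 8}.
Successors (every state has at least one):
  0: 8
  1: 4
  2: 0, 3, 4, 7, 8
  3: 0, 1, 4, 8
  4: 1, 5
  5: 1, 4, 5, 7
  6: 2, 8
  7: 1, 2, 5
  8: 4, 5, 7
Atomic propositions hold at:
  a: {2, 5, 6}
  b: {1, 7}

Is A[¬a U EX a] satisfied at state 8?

Yes

Sat(¬a) = {0, 1, 3, 4, 7, 8}
Sat(EX a) = {s : some successor in {2, 5, 6}} = {4, 5, 6, 7, 8}
A[¬a U EX a]: least fixpoint, start Z0 = Sat(EX a) = {4, 5, 6, 7, 8}, add states in Sat(¬a) with every successor in Z. Z1 = {0, 1, 4, 5, 6, 7, 8}; Z2 = {0, 1, 3, 4, 5, 6, 7, 8}; fixed.
Sat(A[¬a U EX a]) = {0, 1, 3, 4, 5, 6, 7, 8}
8 ∈ Sat(A[¬a U EX a]) = {0, 1, 3, 4, 5, 6, 7, 8}, so the formula holds at 8.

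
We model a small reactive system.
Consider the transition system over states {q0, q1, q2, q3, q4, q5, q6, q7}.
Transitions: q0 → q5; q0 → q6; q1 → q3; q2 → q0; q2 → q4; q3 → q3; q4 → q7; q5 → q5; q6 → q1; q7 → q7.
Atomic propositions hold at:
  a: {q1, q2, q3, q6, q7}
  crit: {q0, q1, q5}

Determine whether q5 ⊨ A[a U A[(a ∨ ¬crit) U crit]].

Yes

Sat(¬crit) = {q2, q3, q4, q6, q7}
Sat(a ∨ ¬crit) = {q1, q2, q3, q4, q6, q7}
A[(a ∨ ¬crit) U crit]: least fixpoint, start Z0 = Sat(crit) = {q0, q1, q5}, add states in Sat(a ∨ ¬crit) with every successor in Z. Z1 = {q0, q1, q5, q6}; fixed.
Sat(A[(a ∨ ¬crit) U crit]) = {q0, q1, q5, q6}
A[a U A[(a ∨ ¬crit) U crit]]: least fixpoint, start Z0 = Sat(A[(a ∨ ¬crit) U crit]) = {q0, q1, q5, q6}, add states in Sat(a) with every successor in Z. Already a fixed point.
Sat(A[a U A[(a ∨ ¬crit) U crit]]) = {q0, q1, q5, q6}
q5 ∈ Sat(A[a U A[(a ∨ ¬crit) U crit]]) = {q0, q1, q5, q6}, so the formula holds at q5.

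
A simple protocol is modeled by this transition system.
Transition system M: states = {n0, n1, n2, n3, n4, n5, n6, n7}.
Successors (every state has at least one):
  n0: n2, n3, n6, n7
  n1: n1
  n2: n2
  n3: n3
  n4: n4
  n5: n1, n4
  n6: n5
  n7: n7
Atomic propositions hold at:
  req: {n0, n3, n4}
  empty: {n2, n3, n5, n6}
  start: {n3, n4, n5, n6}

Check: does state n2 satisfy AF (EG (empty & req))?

No

Sat(empty & req) = {n3}
EG (empty & req): greatest fixpoint, start Z0 = {n3}, keep only states in Sat with some successor in Z. Already a fixed point.
Sat(EG (empty & req)) = {n3}
AF (EG (empty & req)): least fixpoint, start Z0 = {n3}, add states with every successor in Z. Already a fixed point.
Sat(AF (EG (empty & req))) = {n3}
n2 ∉ Sat(AF (EG (empty & req))) = {n3}, so the formula does not hold at n2.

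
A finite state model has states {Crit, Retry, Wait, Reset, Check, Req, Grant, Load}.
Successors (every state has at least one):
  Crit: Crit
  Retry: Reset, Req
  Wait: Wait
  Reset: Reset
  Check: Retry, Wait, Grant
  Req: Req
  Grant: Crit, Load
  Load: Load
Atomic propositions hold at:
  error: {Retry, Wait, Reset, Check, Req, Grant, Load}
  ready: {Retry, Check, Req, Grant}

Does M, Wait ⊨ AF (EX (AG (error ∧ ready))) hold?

No

Sat(error ∧ ready) = {Retry, Check, Req, Grant}
AG (error ∧ ready): greatest fixpoint, start Z0 = {Retry, Check, Req, Grant}, keep only states in Sat with every successor in Z. Z1 = {Req}; fixed.
Sat(AG (error ∧ ready)) = {Req}
Sat(EX (AG (error ∧ ready))) = {s : some successor in {Req}} = {Retry, Req}
AF (EX (AG (error ∧ ready))): least fixpoint, start Z0 = {Retry, Req}, add states with every successor in Z. Already a fixed point.
Sat(AF (EX (AG (error ∧ ready)))) = {Retry, Req}
Wait ∉ Sat(AF (EX (AG (error ∧ ready)))) = {Retry, Req}, so the formula does not hold at Wait.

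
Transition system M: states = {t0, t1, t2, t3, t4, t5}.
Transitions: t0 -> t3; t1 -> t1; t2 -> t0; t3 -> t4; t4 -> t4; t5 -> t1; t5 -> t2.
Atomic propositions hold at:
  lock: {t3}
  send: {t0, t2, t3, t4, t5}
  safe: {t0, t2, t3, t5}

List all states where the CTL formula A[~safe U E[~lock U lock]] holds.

{t0, t2, t3, t5}

Sat(~safe) = {t1, t4}
Sat(~lock) = {t0, t1, t2, t4, t5}
E[~lock U lock]: least fixpoint, start Z0 = Sat(lock) = {t3}, add states in Sat(~lock) with some successor in Z. Z1 = {t0, t3}; Z2 = {t0, t2, t3}; Z3 = {t0, t2, t3, t5}; fixed.
Sat(E[~lock U lock]) = {t0, t2, t3, t5}
A[~safe U E[~lock U lock]]: least fixpoint, start Z0 = Sat(E[~lock U lock]) = {t0, t2, t3, t5}, add states in Sat(~safe) with every successor in Z. Already a fixed point.
Sat(A[~safe U E[~lock U lock]]) = {t0, t2, t3, t5}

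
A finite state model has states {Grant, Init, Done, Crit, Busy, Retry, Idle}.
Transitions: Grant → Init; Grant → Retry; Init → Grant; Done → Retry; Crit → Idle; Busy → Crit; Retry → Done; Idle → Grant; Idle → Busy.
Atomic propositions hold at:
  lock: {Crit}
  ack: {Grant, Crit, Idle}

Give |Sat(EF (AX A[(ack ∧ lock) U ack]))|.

5

Sat(ack ∧ lock) = {Crit}
A[(ack ∧ lock) U ack]: least fixpoint, start Z0 = Sat(ack) = {Grant, Crit, Idle}, add states in Sat(ack ∧ lock) with every successor in Z. Already a fixed point.
Sat(A[(ack ∧ lock) U ack]) = {Grant, Crit, Idle}
Sat(AX A[(ack ∧ lock) U ack]) = {s : every successor in {Grant, Crit, Idle}} = {Init, Crit, Busy}
EF (AX A[(ack ∧ lock) U ack]): least fixpoint, start Z0 = {Init, Crit, Busy}, add states with some successor in Z. Z1 = {Grant, Init, Crit, Busy, Idle}; fixed.
Sat(EF (AX A[(ack ∧ lock) U ack])) = {Grant, Init, Crit, Busy, Idle}
|Sat(EF (AX A[(ack ∧ lock) U ack]))| = |{Grant, Init, Crit, Busy, Idle}| = 5.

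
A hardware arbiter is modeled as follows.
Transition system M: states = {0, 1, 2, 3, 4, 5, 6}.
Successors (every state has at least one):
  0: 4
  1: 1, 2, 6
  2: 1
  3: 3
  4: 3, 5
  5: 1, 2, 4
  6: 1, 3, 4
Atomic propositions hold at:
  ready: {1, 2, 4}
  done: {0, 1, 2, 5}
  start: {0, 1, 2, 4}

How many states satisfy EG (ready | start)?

Sat(ready | start) = {0, 1, 2, 4}
EG (ready | start): greatest fixpoint, start Z0 = {0, 1, 2, 4}, keep only states in Sat with some successor in Z. Z1 = {0, 1, 2}; Z2 = {1, 2}; fixed.
Sat(EG (ready | start)) = {1, 2}
|Sat(EG (ready | start))| = |{1, 2}| = 2.

2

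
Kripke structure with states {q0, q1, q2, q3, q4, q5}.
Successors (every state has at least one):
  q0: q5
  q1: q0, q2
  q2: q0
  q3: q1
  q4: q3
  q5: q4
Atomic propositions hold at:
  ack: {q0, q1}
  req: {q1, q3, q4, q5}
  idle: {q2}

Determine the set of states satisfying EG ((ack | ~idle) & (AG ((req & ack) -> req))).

{q0, q1, q3, q4, q5}

Sat(~idle) = {q0, q1, q3, q4, q5}
Sat(ack | ~idle) = {q0, q1, q3, q4, q5}
Sat(req & ack) = {q1}
Sat((req & ack) -> req) = {q0, q1, q2, q3, q4, q5}
AG ((req & ack) -> req): greatest fixpoint, start Z0 = {q0, q1, q2, q3, q4, q5}, keep only states in Sat with every successor in Z. Already a fixed point.
Sat(AG ((req & ack) -> req)) = {q0, q1, q2, q3, q4, q5}
Sat((ack | ~idle) & (AG ((req & ack) -> req))) = {q0, q1, q3, q4, q5}
EG ((ack | ~idle) & (AG ((req & ack) -> req))): greatest fixpoint, start Z0 = {q0, q1, q3, q4, q5}, keep only states in Sat with some successor in Z. Already a fixed point.
Sat(EG ((ack | ~idle) & (AG ((req & ack) -> req)))) = {q0, q1, q3, q4, q5}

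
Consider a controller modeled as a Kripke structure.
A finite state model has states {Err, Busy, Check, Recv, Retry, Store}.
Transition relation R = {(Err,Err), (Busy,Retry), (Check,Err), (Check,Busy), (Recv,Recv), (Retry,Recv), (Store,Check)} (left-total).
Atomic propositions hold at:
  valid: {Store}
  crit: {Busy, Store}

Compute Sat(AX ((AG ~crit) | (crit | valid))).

Sat(~crit) = {Err, Check, Recv, Retry}
AG ~crit: greatest fixpoint, start Z0 = {Err, Check, Recv, Retry}, keep only states in Sat with every successor in Z. Z1 = {Err, Recv, Retry}; fixed.
Sat(AG ~crit) = {Err, Recv, Retry}
Sat(crit | valid) = {Busy, Store}
Sat((AG ~crit) | (crit | valid)) = {Err, Busy, Recv, Retry, Store}
Sat(AX ((AG ~crit) | (crit | valid))) = {s : every successor in {Err, Busy, Recv, Retry, Store}} = {Err, Busy, Check, Recv, Retry}

{Err, Busy, Check, Recv, Retry}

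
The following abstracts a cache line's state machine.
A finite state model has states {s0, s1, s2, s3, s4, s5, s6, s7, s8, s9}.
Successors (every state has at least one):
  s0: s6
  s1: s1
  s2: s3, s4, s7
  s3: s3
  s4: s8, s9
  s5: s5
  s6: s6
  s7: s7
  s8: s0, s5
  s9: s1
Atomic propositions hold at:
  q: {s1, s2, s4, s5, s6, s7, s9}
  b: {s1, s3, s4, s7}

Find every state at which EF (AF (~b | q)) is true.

Sat(~b) = {s0, s2, s5, s6, s8, s9}
Sat(~b | q) = {s0, s1, s2, s4, s5, s6, s7, s8, s9}
AF (~b | q): least fixpoint, start Z0 = {s0, s1, s2, s4, s5, s6, s7, s8, s9}, add states with every successor in Z. Already a fixed point.
Sat(AF (~b | q)) = {s0, s1, s2, s4, s5, s6, s7, s8, s9}
EF (AF (~b | q)): least fixpoint, start Z0 = {s0, s1, s2, s4, s5, s6, s7, s8, s9}, add states with some successor in Z. Already a fixed point.
Sat(EF (AF (~b | q))) = {s0, s1, s2, s4, s5, s6, s7, s8, s9}

{s0, s1, s2, s4, s5, s6, s7, s8, s9}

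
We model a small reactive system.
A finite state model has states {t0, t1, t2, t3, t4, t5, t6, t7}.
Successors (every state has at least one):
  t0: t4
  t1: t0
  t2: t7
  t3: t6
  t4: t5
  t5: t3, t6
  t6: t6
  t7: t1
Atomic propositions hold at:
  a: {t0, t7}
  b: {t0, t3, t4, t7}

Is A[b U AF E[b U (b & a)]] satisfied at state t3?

No

Sat(b & a) = {t0, t7}
E[b U (b & a)]: least fixpoint, start Z0 = Sat((b & a)) = {t0, t7}, add states in Sat(b) with some successor in Z. Already a fixed point.
Sat(E[b U (b & a)]) = {t0, t7}
AF E[b U (b & a)]: least fixpoint, start Z0 = {t0, t7}, add states with every successor in Z. Z1 = {t0, t1, t2, t7}; fixed.
Sat(AF E[b U (b & a)]) = {t0, t1, t2, t7}
A[b U AF E[b U (b & a)]]: least fixpoint, start Z0 = Sat(AF E[b U (b & a)]) = {t0, t1, t2, t7}, add states in Sat(b) with every successor in Z. Already a fixed point.
Sat(A[b U AF E[b U (b & a)]]) = {t0, t1, t2, t7}
t3 ∉ Sat(A[b U AF E[b U (b & a)]]) = {t0, t1, t2, t7}, so the formula does not hold at t3.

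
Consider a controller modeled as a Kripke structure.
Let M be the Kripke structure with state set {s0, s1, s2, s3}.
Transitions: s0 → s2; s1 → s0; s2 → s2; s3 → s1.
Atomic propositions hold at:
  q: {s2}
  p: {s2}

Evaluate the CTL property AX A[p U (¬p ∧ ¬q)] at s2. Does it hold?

No

Sat(¬p) = {s0, s1, s3}
Sat(¬q) = {s0, s1, s3}
Sat(¬p ∧ ¬q) = {s0, s1, s3}
A[p U (¬p ∧ ¬q)]: least fixpoint, start Z0 = Sat((¬p ∧ ¬q)) = {s0, s1, s3}, add states in Sat(p) with every successor in Z. Already a fixed point.
Sat(A[p U (¬p ∧ ¬q)]) = {s0, s1, s3}
Sat(AX A[p U (¬p ∧ ¬q)]) = {s : every successor in {s0, s1, s3}} = {s1, s3}
s2 ∉ Sat(AX A[p U (¬p ∧ ¬q)]) = {s1, s3}, so the formula does not hold at s2.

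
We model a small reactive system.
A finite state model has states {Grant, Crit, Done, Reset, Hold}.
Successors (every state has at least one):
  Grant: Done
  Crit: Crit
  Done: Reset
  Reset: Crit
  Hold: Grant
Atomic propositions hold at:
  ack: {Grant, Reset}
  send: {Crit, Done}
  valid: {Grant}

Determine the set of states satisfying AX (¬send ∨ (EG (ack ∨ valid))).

{Done, Hold}

Sat(¬send) = {Grant, Reset, Hold}
Sat(ack ∨ valid) = {Grant, Reset}
EG (ack ∨ valid): greatest fixpoint, start Z0 = {Grant, Reset}, keep only states in Sat with some successor in Z. Z1 = ∅; fixed.
Sat(EG (ack ∨ valid)) = ∅
Sat(¬send ∨ (EG (ack ∨ valid))) = {Grant, Reset, Hold}
Sat(AX (¬send ∨ (EG (ack ∨ valid)))) = {s : every successor in {Grant, Reset, Hold}} = {Done, Hold}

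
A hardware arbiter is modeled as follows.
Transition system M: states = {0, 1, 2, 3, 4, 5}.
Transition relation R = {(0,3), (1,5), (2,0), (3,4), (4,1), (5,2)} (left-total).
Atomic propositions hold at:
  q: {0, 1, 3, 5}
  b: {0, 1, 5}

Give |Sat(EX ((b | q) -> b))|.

5

Sat(b | q) = {0, 1, 3, 5}
Sat((b | q) -> b) = {0, 1, 2, 4, 5}
Sat(EX ((b | q) -> b)) = {s : some successor in {0, 1, 2, 4, 5}} = {1, 2, 3, 4, 5}
|Sat(EX ((b | q) -> b))| = |{1, 2, 3, 4, 5}| = 5.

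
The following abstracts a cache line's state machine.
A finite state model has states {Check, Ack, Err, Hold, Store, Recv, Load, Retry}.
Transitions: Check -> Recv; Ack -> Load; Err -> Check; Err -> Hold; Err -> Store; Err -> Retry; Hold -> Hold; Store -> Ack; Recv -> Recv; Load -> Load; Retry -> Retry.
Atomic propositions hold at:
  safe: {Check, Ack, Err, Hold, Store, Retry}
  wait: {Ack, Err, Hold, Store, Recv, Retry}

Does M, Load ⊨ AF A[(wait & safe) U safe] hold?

No

Sat(wait & safe) = {Ack, Err, Hold, Store, Retry}
A[(wait & safe) U safe]: least fixpoint, start Z0 = Sat(safe) = {Check, Ack, Err, Hold, Store, Retry}, add states in Sat(wait & safe) with every successor in Z. Already a fixed point.
Sat(A[(wait & safe) U safe]) = {Check, Ack, Err, Hold, Store, Retry}
AF A[(wait & safe) U safe]: least fixpoint, start Z0 = {Check, Ack, Err, Hold, Store, Retry}, add states with every successor in Z. Already a fixed point.
Sat(AF A[(wait & safe) U safe]) = {Check, Ack, Err, Hold, Store, Retry}
Load ∉ Sat(AF A[(wait & safe) U safe]) = {Check, Ack, Err, Hold, Store, Retry}, so the formula does not hold at Load.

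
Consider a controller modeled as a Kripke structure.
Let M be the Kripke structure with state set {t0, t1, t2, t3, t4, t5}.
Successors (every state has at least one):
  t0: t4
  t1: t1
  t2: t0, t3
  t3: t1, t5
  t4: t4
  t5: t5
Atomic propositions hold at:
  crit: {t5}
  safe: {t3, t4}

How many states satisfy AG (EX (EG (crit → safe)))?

Sat(crit → safe) = {t0, t1, t2, t3, t4}
EG (crit → safe): greatest fixpoint, start Z0 = {t0, t1, t2, t3, t4}, keep only states in Sat with some successor in Z. Already a fixed point.
Sat(EG (crit → safe)) = {t0, t1, t2, t3, t4}
Sat(EX (EG (crit → safe))) = {s : some successor in {t0, t1, t2, t3, t4}} = {t0, t1, t2, t3, t4}
AG (EX (EG (crit → safe))): greatest fixpoint, start Z0 = {t0, t1, t2, t3, t4}, keep only states in Sat with every successor in Z. Z1 = {t0, t1, t2, t4}; Z2 = {t0, t1, t4}; fixed.
Sat(AG (EX (EG (crit → safe)))) = {t0, t1, t4}
|Sat(AG (EX (EG (crit → safe))))| = |{t0, t1, t4}| = 3.

3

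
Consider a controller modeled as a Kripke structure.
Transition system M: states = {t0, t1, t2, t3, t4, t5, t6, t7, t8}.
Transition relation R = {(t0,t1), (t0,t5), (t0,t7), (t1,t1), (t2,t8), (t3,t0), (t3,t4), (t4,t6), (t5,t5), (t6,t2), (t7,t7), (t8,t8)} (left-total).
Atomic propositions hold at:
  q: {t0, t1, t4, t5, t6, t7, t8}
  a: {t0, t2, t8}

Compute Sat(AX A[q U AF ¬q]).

{t4, t6}

Sat(¬q) = {t2, t3}
AF ¬q: least fixpoint, start Z0 = {t2, t3}, add states with every successor in Z. Z1 = {t2, t3, t6}; Z2 = {t2, t3, t4, t6}; fixed.
Sat(AF ¬q) = {t2, t3, t4, t6}
A[q U AF ¬q]: least fixpoint, start Z0 = Sat(AF ¬q) = {t2, t3, t4, t6}, add states in Sat(q) with every successor in Z. Already a fixed point.
Sat(A[q U AF ¬q]) = {t2, t3, t4, t6}
Sat(AX A[q U AF ¬q]) = {s : every successor in {t2, t3, t4, t6}} = {t4, t6}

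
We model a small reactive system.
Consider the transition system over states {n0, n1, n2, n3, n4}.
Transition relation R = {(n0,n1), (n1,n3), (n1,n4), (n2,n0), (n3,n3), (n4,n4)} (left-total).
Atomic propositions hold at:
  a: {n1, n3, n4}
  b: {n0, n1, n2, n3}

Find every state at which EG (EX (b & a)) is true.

Sat(b & a) = {n1, n3}
Sat(EX (b & a)) = {s : some successor in {n1, n3}} = {n0, n1, n3}
EG (EX (b & a)): greatest fixpoint, start Z0 = {n0, n1, n3}, keep only states in Sat with some successor in Z. Already a fixed point.
Sat(EG (EX (b & a))) = {n0, n1, n3}

{n0, n1, n3}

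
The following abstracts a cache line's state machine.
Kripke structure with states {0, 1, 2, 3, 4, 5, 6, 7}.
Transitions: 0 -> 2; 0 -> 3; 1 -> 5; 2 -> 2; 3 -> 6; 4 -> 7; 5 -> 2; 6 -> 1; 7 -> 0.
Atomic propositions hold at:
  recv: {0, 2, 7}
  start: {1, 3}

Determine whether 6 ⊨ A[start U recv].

No

A[start U recv]: least fixpoint, start Z0 = Sat(recv) = {0, 2, 7}, add states in Sat(start) with every successor in Z. Already a fixed point.
Sat(A[start U recv]) = {0, 2, 7}
6 ∉ Sat(A[start U recv]) = {0, 2, 7}, so the formula does not hold at 6.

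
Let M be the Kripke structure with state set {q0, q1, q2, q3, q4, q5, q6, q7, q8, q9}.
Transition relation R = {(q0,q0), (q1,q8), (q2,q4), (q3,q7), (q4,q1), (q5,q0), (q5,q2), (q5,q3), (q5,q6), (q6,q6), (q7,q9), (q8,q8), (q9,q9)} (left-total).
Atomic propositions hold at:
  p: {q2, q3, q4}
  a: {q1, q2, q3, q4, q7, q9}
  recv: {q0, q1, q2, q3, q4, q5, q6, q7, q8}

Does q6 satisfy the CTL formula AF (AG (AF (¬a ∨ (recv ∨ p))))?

Yes

Sat(¬a) = {q0, q5, q6, q8}
Sat(recv ∨ p) = {q0, q1, q2, q3, q4, q5, q6, q7, q8}
Sat(¬a ∨ (recv ∨ p)) = {q0, q1, q2, q3, q4, q5, q6, q7, q8}
AF (¬a ∨ (recv ∨ p)): least fixpoint, start Z0 = {q0, q1, q2, q3, q4, q5, q6, q7, q8}, add states with every successor in Z. Already a fixed point.
Sat(AF (¬a ∨ (recv ∨ p))) = {q0, q1, q2, q3, q4, q5, q6, q7, q8}
AG (AF (¬a ∨ (recv ∨ p))): greatest fixpoint, start Z0 = {q0, q1, q2, q3, q4, q5, q6, q7, q8}, keep only states in Sat with every successor in Z. Z1 = {q0, q1, q2, q3, q4, q5, q6, q8}; Z2 = {q0, q1, q2, q4, q5, q6, q8}; Z3 = {q0, q1, q2, q4, q6, q8}; fixed.
Sat(AG (AF (¬a ∨ (recv ∨ p)))) = {q0, q1, q2, q4, q6, q8}
AF (AG (AF (¬a ∨ (recv ∨ p)))): least fixpoint, start Z0 = {q0, q1, q2, q4, q6, q8}, add states with every successor in Z. Already a fixed point.
Sat(AF (AG (AF (¬a ∨ (recv ∨ p))))) = {q0, q1, q2, q4, q6, q8}
q6 ∈ Sat(AF (AG (AF (¬a ∨ (recv ∨ p))))) = {q0, q1, q2, q4, q6, q8}, so the formula holds at q6.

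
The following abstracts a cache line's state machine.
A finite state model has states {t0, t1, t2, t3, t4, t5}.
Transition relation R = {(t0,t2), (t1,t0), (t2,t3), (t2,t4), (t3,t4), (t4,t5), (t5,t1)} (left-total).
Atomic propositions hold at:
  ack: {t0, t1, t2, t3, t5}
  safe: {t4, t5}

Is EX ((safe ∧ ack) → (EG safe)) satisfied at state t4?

No

Sat(safe ∧ ack) = {t5}
EG safe: greatest fixpoint, start Z0 = {t4, t5}, keep only states in Sat with some successor in Z. Z1 = {t4}; Z2 = ∅; fixed.
Sat(EG safe) = ∅
Sat((safe ∧ ack) → (EG safe)) = {t0, t1, t2, t3, t4}
Sat(EX ((safe ∧ ack) → (EG safe))) = {s : some successor in {t0, t1, t2, t3, t4}} = {t0, t1, t2, t3, t5}
t4 ∉ Sat(EX ((safe ∧ ack) → (EG safe))) = {t0, t1, t2, t3, t5}, so the formula does not hold at t4.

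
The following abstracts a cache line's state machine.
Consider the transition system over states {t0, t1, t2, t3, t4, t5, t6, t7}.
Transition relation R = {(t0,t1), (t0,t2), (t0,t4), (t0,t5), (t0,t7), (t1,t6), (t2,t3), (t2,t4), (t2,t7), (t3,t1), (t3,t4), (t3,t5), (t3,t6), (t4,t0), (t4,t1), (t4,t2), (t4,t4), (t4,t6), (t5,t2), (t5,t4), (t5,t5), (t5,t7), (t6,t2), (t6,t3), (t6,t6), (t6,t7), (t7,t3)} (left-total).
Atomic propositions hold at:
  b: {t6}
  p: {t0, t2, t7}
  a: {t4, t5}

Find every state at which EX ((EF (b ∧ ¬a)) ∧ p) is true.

{t0, t2, t4, t5, t6}

Sat(¬a) = {t0, t1, t2, t3, t6, t7}
Sat(b ∧ ¬a) = {t6}
EF (b ∧ ¬a): least fixpoint, start Z0 = {t6}, add states with some successor in Z. Z1 = {t1, t3, t4, t6}; Z2 = {t0, t1, t2, t3, t4, t5, t6, t7}; fixed.
Sat(EF (b ∧ ¬a)) = {t0, t1, t2, t3, t4, t5, t6, t7}
Sat((EF (b ∧ ¬a)) ∧ p) = {t0, t2, t7}
Sat(EX ((EF (b ∧ ¬a)) ∧ p)) = {s : some successor in {t0, t2, t7}} = {t0, t2, t4, t5, t6}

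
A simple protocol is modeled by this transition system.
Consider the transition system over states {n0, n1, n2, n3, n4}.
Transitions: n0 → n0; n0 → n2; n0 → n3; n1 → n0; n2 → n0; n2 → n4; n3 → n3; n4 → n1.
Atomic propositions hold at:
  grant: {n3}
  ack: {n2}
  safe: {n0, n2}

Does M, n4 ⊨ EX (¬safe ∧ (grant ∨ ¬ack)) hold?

Sat(¬safe) = {n1, n3, n4}
Sat(¬ack) = {n0, n1, n3, n4}
Sat(grant ∨ ¬ack) = {n0, n1, n3, n4}
Sat(¬safe ∧ (grant ∨ ¬ack)) = {n1, n3, n4}
Sat(EX (¬safe ∧ (grant ∨ ¬ack))) = {s : some successor in {n1, n3, n4}} = {n0, n2, n3, n4}
n4 ∈ Sat(EX (¬safe ∧ (grant ∨ ¬ack))) = {n0, n2, n3, n4}, so the formula holds at n4.

Yes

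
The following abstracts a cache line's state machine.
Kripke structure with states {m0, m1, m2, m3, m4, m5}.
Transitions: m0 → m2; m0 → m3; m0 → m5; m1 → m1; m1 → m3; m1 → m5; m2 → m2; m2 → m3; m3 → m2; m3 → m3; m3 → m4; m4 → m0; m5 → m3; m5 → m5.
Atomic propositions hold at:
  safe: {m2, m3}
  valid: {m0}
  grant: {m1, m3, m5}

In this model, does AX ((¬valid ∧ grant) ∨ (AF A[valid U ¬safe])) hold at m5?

Sat(¬valid) = {m1, m2, m3, m4, m5}
Sat(¬valid ∧ grant) = {m1, m3, m5}
Sat(¬safe) = {m0, m1, m4, m5}
A[valid U ¬safe]: least fixpoint, start Z0 = Sat(¬safe) = {m0, m1, m4, m5}, add states in Sat(valid) with every successor in Z. Already a fixed point.
Sat(A[valid U ¬safe]) = {m0, m1, m4, m5}
AF A[valid U ¬safe]: least fixpoint, start Z0 = {m0, m1, m4, m5}, add states with every successor in Z. Already a fixed point.
Sat(AF A[valid U ¬safe]) = {m0, m1, m4, m5}
Sat((¬valid ∧ grant) ∨ (AF A[valid U ¬safe])) = {m0, m1, m3, m4, m5}
Sat(AX ((¬valid ∧ grant) ∨ (AF A[valid U ¬safe]))) = {s : every successor in {m0, m1, m3, m4, m5}} = {m1, m4, m5}
m5 ∈ Sat(AX ((¬valid ∧ grant) ∨ (AF A[valid U ¬safe]))) = {m1, m4, m5}, so the formula holds at m5.

Yes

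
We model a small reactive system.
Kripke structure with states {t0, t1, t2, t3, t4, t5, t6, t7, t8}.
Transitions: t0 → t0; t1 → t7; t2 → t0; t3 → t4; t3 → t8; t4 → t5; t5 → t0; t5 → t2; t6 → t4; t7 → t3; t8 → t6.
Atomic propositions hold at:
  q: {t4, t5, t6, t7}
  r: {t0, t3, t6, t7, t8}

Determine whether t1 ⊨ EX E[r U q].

E[r U q]: least fixpoint, start Z0 = Sat(q) = {t4, t5, t6, t7}, add states in Sat(r) with some successor in Z. Z1 = {t3, t4, t5, t6, t7, t8}; fixed.
Sat(E[r U q]) = {t3, t4, t5, t6, t7, t8}
Sat(EX E[r U q]) = {s : some successor in {t3, t4, t5, t6, t7, t8}} = {t1, t3, t4, t6, t7, t8}
t1 ∈ Sat(EX E[r U q]) = {t1, t3, t4, t6, t7, t8}, so the formula holds at t1.

Yes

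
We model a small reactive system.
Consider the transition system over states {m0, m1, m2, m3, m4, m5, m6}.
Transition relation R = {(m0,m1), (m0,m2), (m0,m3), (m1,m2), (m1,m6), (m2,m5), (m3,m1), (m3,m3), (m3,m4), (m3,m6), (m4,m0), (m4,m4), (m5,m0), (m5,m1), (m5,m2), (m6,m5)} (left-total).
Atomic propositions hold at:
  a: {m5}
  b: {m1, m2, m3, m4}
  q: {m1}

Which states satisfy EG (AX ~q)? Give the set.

{m4}

Sat(~q) = {m0, m2, m3, m4, m5, m6}
Sat(AX ~q) = {s : every successor in {m0, m2, m3, m4, m5, m6}} = {m1, m2, m4, m6}
EG (AX ~q): greatest fixpoint, start Z0 = {m1, m2, m4, m6}, keep only states in Sat with some successor in Z. Z1 = {m1, m4}; Z2 = {m4}; fixed.
Sat(EG (AX ~q)) = {m4}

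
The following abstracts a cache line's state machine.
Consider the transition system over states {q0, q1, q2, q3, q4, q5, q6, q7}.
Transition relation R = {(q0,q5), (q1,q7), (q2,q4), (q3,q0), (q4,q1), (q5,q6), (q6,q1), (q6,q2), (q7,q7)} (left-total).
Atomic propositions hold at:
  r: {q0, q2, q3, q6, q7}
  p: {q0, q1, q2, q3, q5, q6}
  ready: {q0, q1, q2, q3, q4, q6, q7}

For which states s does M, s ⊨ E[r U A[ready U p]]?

A[ready U p]: least fixpoint, start Z0 = Sat(p) = {q0, q1, q2, q3, q5, q6}, add states in Sat(ready) with every successor in Z. Z1 = {q0, q1, q2, q3, q4, q5, q6}; fixed.
Sat(A[ready U p]) = {q0, q1, q2, q3, q4, q5, q6}
E[r U A[ready U p]]: least fixpoint, start Z0 = Sat(A[ready U p]) = {q0, q1, q2, q3, q4, q5, q6}, add states in Sat(r) with some successor in Z. Already a fixed point.
Sat(E[r U A[ready U p]]) = {q0, q1, q2, q3, q4, q5, q6}

{q0, q1, q2, q3, q4, q5, q6}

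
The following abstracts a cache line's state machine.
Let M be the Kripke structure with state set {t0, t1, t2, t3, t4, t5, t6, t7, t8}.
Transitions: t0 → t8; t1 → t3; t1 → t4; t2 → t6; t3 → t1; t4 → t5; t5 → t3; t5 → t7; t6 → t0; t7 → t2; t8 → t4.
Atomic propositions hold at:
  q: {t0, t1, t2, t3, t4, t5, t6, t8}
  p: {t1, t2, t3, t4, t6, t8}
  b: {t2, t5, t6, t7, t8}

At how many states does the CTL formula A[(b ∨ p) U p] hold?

Sat(b ∨ p) = {t1, t2, t3, t4, t5, t6, t7, t8}
A[(b ∨ p) U p]: least fixpoint, start Z0 = Sat(p) = {t1, t2, t3, t4, t6, t8}, add states in Sat(b ∨ p) with every successor in Z. Z1 = {t1, t2, t3, t4, t6, t7, t8}; Z2 = {t1, t2, t3, t4, t5, t6, t7, t8}; fixed.
Sat(A[(b ∨ p) U p]) = {t1, t2, t3, t4, t5, t6, t7, t8}
|Sat(A[(b ∨ p) U p])| = |{t1, t2, t3, t4, t5, t6, t7, t8}| = 8.

8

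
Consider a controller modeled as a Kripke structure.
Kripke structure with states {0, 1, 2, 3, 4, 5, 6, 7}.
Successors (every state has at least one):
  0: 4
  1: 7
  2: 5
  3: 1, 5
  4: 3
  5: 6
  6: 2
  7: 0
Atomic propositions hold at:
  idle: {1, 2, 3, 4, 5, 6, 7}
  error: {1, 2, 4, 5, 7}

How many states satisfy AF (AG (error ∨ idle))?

3

Sat(error ∨ idle) = {1, 2, 3, 4, 5, 6, 7}
AG (error ∨ idle): greatest fixpoint, start Z0 = {1, 2, 3, 4, 5, 6, 7}, keep only states in Sat with every successor in Z. Z1 = {1, 2, 3, 4, 5, 6}; Z2 = {2, 3, 4, 5, 6}; Z3 = {2, 4, 5, 6}; Z4 = {2, 5, 6}; fixed.
Sat(AG (error ∨ idle)) = {2, 5, 6}
AF (AG (error ∨ idle)): least fixpoint, start Z0 = {2, 5, 6}, add states with every successor in Z. Already a fixed point.
Sat(AF (AG (error ∨ idle))) = {2, 5, 6}
|Sat(AF (AG (error ∨ idle)))| = |{2, 5, 6}| = 3.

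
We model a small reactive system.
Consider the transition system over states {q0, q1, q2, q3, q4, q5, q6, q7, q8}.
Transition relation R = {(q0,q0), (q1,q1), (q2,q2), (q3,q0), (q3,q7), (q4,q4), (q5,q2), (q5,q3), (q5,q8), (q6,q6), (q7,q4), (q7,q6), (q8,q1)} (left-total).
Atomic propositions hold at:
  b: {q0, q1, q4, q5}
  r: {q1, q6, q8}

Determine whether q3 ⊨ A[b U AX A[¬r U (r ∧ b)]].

No

Sat(¬r) = {q0, q2, q3, q4, q5, q7}
Sat(r ∧ b) = {q1}
A[¬r U (r ∧ b)]: least fixpoint, start Z0 = Sat((r ∧ b)) = {q1}, add states in Sat(¬r) with every successor in Z. Already a fixed point.
Sat(A[¬r U (r ∧ b)]) = {q1}
Sat(AX A[¬r U (r ∧ b)]) = {s : every successor in {q1}} = {q1, q8}
A[b U AX A[¬r U (r ∧ b)]]: least fixpoint, start Z0 = Sat(AX A[¬r U (r ∧ b)]) = {q1, q8}, add states in Sat(b) with every successor in Z. Already a fixed point.
Sat(A[b U AX A[¬r U (r ∧ b)]]) = {q1, q8}
q3 ∉ Sat(A[b U AX A[¬r U (r ∧ b)]]) = {q1, q8}, so the formula does not hold at q3.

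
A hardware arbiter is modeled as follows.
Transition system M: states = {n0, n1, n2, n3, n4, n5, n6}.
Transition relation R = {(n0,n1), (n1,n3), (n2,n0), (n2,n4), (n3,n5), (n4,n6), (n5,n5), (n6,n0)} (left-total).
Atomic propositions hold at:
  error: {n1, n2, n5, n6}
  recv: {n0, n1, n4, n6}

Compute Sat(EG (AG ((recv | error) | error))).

{n5}

Sat(recv | error) = {n0, n1, n2, n4, n5, n6}
Sat((recv | error) | error) = {n0, n1, n2, n4, n5, n6}
AG ((recv | error) | error): greatest fixpoint, start Z0 = {n0, n1, n2, n4, n5, n6}, keep only states in Sat with every successor in Z. Z1 = {n0, n2, n4, n5, n6}; Z2 = {n2, n4, n5, n6}; Z3 = {n4, n5}; Z4 = {n5}; fixed.
Sat(AG ((recv | error) | error)) = {n5}
EG (AG ((recv | error) | error)): greatest fixpoint, start Z0 = {n5}, keep only states in Sat with some successor in Z. Already a fixed point.
Sat(EG (AG ((recv | error) | error))) = {n5}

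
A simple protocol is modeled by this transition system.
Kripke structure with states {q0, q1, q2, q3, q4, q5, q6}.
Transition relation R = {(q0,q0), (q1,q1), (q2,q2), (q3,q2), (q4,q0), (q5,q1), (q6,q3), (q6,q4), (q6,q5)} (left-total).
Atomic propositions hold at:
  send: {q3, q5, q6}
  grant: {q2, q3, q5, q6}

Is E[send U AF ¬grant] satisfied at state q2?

No

Sat(¬grant) = {q0, q1, q4}
AF ¬grant: least fixpoint, start Z0 = {q0, q1, q4}, add states with every successor in Z. Z1 = {q0, q1, q4, q5}; fixed.
Sat(AF ¬grant) = {q0, q1, q4, q5}
E[send U AF ¬grant]: least fixpoint, start Z0 = Sat(AF ¬grant) = {q0, q1, q4, q5}, add states in Sat(send) with some successor in Z. Z1 = {q0, q1, q4, q5, q6}; fixed.
Sat(E[send U AF ¬grant]) = {q0, q1, q4, q5, q6}
q2 ∉ Sat(E[send U AF ¬grant]) = {q0, q1, q4, q5, q6}, so the formula does not hold at q2.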